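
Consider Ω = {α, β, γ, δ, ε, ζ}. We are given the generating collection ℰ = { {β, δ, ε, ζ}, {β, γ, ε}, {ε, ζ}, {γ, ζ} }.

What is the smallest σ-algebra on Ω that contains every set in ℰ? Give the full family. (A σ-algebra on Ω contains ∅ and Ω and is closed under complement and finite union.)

Seed the family with ℰ together with ∅ and Ω: { ∅, {γ, ζ}, {ε, ζ}, {β, γ, ε}, {β, δ, ε, ζ}, Ω }.
Pass 1: +7 →
  {α, γ}  = complement {β, δ, ε, ζ}
  {α, δ, ζ}  = complement {β, γ, ε}
  {γ, ε, ζ}  = {ε, ζ} ∪ {γ, ζ}
  {α, β, γ, δ}  = complement {ε, ζ}
  {α, β, δ, ε}  = complement {γ, ζ}
  {β, γ, ε, ζ}  = {β, γ, ε} ∪ {ε, ζ}
  {β, γ, δ, ε, ζ}  = {β, γ, ε} ∪ {β, δ, ε, ζ}
  |family| = 13
Pass 2: +13 →
  {α}  = complement {β, γ, δ, ε, ζ}
  {α, δ}  = complement {β, γ, ε, ζ}
  {α, β, δ}  = complement {γ, ε, ζ}
  {α, γ, ζ}  = {α, γ} ∪ {γ, ζ}
  {α, β, γ, ε}  = {β, γ, ε} ∪ {α, γ}
  {α, γ, δ, ζ}  = {α, δ, ζ} ∪ {α, γ}
  {α, γ, ε, ζ}  = {ε, ζ} ∪ {α, γ}
  {α, δ, ε, ζ}  = {ε, ζ} ∪ {α, δ, ζ}
  {α, β, γ, δ, ε}  = {α, β, δ, ε} ∪ {β, γ, ε}
  {α, β, γ, δ, ζ}  = {α, δ, ζ} ∪ {α, β, γ, δ}
  {α, β, γ, ε, ζ}  = {α, γ} ∪ {β, γ, ε, ζ}
  {α, β, δ, ε, ζ}  = {ε, ζ} ∪ {α, β, δ, ε}
  {α, γ, δ, ε, ζ}  = {α, δ, ζ} ∪ {γ, ε, ζ}
  |family| = 26
Pass 3: +13 →
  {β}  = complement {α, γ, δ, ε, ζ}
  {γ}  = complement {α, β, δ, ε, ζ}
  {δ}  = complement {α, β, γ, ε, ζ}
  {ε}  = complement {α, β, γ, δ, ζ}
  {ζ}  = complement {α, β, γ, δ, ε}
  {β, γ}  = complement {α, δ, ε, ζ}
  {β, δ}  = complement {α, γ, ε, ζ}
  {β, ε}  = complement {α, γ, δ, ζ}
  {δ, ζ}  = complement {α, β, γ, ε}
  {α, γ, δ}  = {α, δ} ∪ {α, γ}
  {α, ε, ζ}  = {ε, ζ} ∪ {α}
  {β, δ, ε}  = complement {α, γ, ζ}
  {α, β, δ, ζ}  = {α, δ, ζ} ∪ {α, β, δ}
  |family| = 39
Pass 4 adds 23:
  {α, β}  = {β} ∪ {α}
  {α, ε}  = {α} ∪ {ε}
  {α, ζ}  = {α} ∪ {ζ}
  {β, ζ}  = {β} ∪ {ζ}
  {γ, δ}  = {γ} ∪ {δ}
  {γ, ε}  = complement {α, β, δ, ζ}
  {δ, ε}  = {δ} ∪ {ε}
  {α, β, γ}  = {β} ∪ {α, γ}
  {α, β, ε}  = {α} ∪ {β, ε}
  {α, γ, ε}  = {α, γ} ∪ {ε}
  {α, δ, ε}  = {α, δ} ∪ {ε}
  {β, γ, δ}  = complement {α, ε, ζ}
  {β, γ, ζ}  = {β} ∪ {γ, ζ}
  {β, δ, ζ}  = {β} ∪ {δ, ζ}
  {β, ε, ζ}  = complement {α, γ, δ}
  {γ, δ, ζ}  = {γ} ∪ {δ, ζ}
  {δ, ε, ζ}  = {δ} ∪ {ε, ζ}
  {α, β, γ, ζ}  = {α, γ, ζ} ∪ {β}
  {α, β, ε, ζ}  = {β} ∪ {α, ε, ζ}
  {α, γ, δ, ε}  = {α, γ, δ} ∪ {ε}
  {β, γ, δ, ε}  = {β, δ, ε} ∪ {γ}
  {β, γ, δ, ζ}  = {β, γ} ∪ {δ, ζ}
  {γ, δ, ε, ζ}  = {δ} ∪ {γ, ε, ζ}
  |family| = 62
Pass 5: +2 →
  {α, β, ζ}  = {α, ζ} ∪ {β}
  {γ, δ, ε}  = {γ, δ} ∪ {δ, ε}
  |family| = 64
Pass 6: already closed under ᶜ and ∪.

σ(ℰ) = { ∅, {α}, {β}, {γ}, {δ}, {ε}, {ζ}, {α, β}, {α, γ}, {α, δ}, {α, ε}, {α, ζ}, {β, γ}, {β, δ}, {β, ε}, {β, ζ}, {γ, δ}, {γ, ε}, {γ, ζ}, {δ, ε}, {δ, ζ}, {ε, ζ}, {α, β, γ}, {α, β, δ}, {α, β, ε}, {α, β, ζ}, {α, γ, δ}, {α, γ, ε}, {α, γ, ζ}, {α, δ, ε}, {α, δ, ζ}, {α, ε, ζ}, {β, γ, δ}, {β, γ, ε}, {β, γ, ζ}, {β, δ, ε}, {β, δ, ζ}, {β, ε, ζ}, {γ, δ, ε}, {γ, δ, ζ}, {γ, ε, ζ}, {δ, ε, ζ}, {α, β, γ, δ}, {α, β, γ, ε}, {α, β, γ, ζ}, {α, β, δ, ε}, {α, β, δ, ζ}, {α, β, ε, ζ}, {α, γ, δ, ε}, {α, γ, δ, ζ}, {α, γ, ε, ζ}, {α, δ, ε, ζ}, {β, γ, δ, ε}, {β, γ, δ, ζ}, {β, γ, ε, ζ}, {β, δ, ε, ζ}, {γ, δ, ε, ζ}, {α, β, γ, δ, ε}, {α, β, γ, δ, ζ}, {α, β, γ, ε, ζ}, {α, β, δ, ε, ζ}, {α, γ, δ, ε, ζ}, {β, γ, δ, ε, ζ}, Ω }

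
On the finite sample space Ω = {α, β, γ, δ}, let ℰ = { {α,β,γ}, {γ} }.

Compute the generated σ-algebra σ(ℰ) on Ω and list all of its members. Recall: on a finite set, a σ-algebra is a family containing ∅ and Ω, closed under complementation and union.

|σ(ℰ)| = 8.  σ(ℰ) = { {}, {γ}, {δ}, {α,β}, {γ,δ}, {α,β,γ}, {α,β,δ}, Ω }

Derivation:
Initial family (4 sets): { {}, {γ}, {α,β,γ}, Ω }.
Step 1: 2 new —
  {δ}  = ᶜ of {α,β,γ}
  {α,β,δ}  = ᶜ of {γ}
  |family| = 6
Step 2. New:
  {γ,δ}  = {γ} ∪ {δ}
  |family| = 7
Step 3: 1 new —
  {α,β}  = ᶜ of {γ,δ}
  |family| = 8
Step 4: closed — nothing new.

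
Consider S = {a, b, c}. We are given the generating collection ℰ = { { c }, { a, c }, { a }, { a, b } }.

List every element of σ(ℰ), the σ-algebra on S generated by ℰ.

|σ(ℰ)| = 8.  σ(ℰ) = { {}, { a }, { b }, { c }, { a, b }, { a, c }, { b, c }, S }

Working:
Seed the family with ℰ together with ∅ and S: { {}, { a }, { c }, { a, b }, { a, c }, S }.
Round 1: 2 new —
  { b }  = ᶜ of { a, c }
  { b, c }  = ᶜ of { a }
  — 8 sets.
Round 2: no new sets; the family is a σ-algebra.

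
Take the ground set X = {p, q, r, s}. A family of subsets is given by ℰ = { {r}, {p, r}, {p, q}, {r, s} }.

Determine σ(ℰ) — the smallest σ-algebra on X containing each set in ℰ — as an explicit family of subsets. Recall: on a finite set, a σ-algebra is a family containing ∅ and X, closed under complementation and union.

Begin from { ∅, {r}, {p, q}, {p, r}, {r, s}, X } (that is, ℰ plus ∅ and X).
Pass 1 (4 new):
  {q, s}  = ᶜ of {p, r}
  {p, q, r}  = {r} ∪ {p, q}
  {p, q, s}  = ᶜ of {r}
  {p, r, s}  = {r, s} ∪ {p, r}
  [10 total]
Pass 2 (3 new):
  {q}  = ᶜ of {p, r, s}
  {s}  = ᶜ of {p, q, r}
  {q, r, s}  = {r, s} ∪ {q, s}
  [13 total]
Pass 3 (2 new):
  {p}  = ᶜ of {q, r, s}
  {q, r}  = {r} ∪ {q}
  [15 total]
Pass 4 (1 new):
  {p, s}  = ᶜ of {q, r}
  [16 total]
Pass 5 adds nothing — fixpoint reached.

|σ(ℰ)| = 16.  σ(ℰ) = { ∅, {p}, {q}, {r}, {s}, {p, q}, {p, r}, {p, s}, {q, r}, {q, s}, {r, s}, {p, q, r}, {p, q, s}, {p, r, s}, {q, r, s}, X }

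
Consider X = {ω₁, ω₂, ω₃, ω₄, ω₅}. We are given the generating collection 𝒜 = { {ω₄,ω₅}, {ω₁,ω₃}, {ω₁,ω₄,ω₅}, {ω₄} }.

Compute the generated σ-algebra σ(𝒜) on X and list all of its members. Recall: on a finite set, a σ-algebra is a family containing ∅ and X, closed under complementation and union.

σ(𝒜) = { {}, {ω₁}, {ω₂}, {ω₃}, {ω₄}, {ω₅}, {ω₁,ω₂}, {ω₁,ω₃}, {ω₁,ω₄}, {ω₁,ω₅}, {ω₂,ω₃}, {ω₂,ω₄}, {ω₂,ω₅}, {ω₃,ω₄}, {ω₃,ω₅}, {ω₄,ω₅}, {ω₁,ω₂,ω₃}, {ω₁,ω₂,ω₄}, {ω₁,ω₂,ω₅}, {ω₁,ω₃,ω₄}, {ω₁,ω₃,ω₅}, {ω₁,ω₄,ω₅}, {ω₂,ω₃,ω₄}, {ω₂,ω₃,ω₅}, {ω₂,ω₄,ω₅}, {ω₃,ω₄,ω₅}, {ω₁,ω₂,ω₃,ω₄}, {ω₁,ω₂,ω₃,ω₅}, {ω₁,ω₂,ω₄,ω₅}, {ω₁,ω₃,ω₄,ω₅}, {ω₂,ω₃,ω₄,ω₅}, X }

Working:
Seed the family with 𝒜 together with ∅ and X: { {}, {ω₄}, {ω₁,ω₃}, {ω₄,ω₅}, {ω₁,ω₄,ω₅}, X }.
Step 1 (6 new):
  {ω₂,ω₃}  = ᶜ of {ω₁,ω₄,ω₅}
  {ω₁,ω₂,ω₃}  = ᶜ of {ω₄,ω₅}
  {ω₁,ω₃,ω₄}  = {ω₁,ω₃} ∪ {ω₄}
  {ω₂,ω₄,ω₅}  = ᶜ of {ω₁,ω₃}
  {ω₁,ω₂,ω₃,ω₅}  = ᶜ of {ω₄}
  {ω₁,ω₃,ω₄,ω₅}  = {ω₄,ω₅} ∪ {ω₁,ω₃}
Step 2. New:
  {ω₂}  = ᶜ of {ω₁,ω₃,ω₄,ω₅}
  {ω₂,ω₅}  = ᶜ of {ω₁,ω₃,ω₄}
  {ω₂,ω₃,ω₄}  = {ω₂,ω₃} ∪ {ω₄}
  {ω₁,ω₂,ω₃,ω₄}  = {ω₁,ω₂,ω₃} ∪ {ω₁,ω₃,ω₄}
  {ω₁,ω₂,ω₄,ω₅}  = {ω₁,ω₄,ω₅} ∪ {ω₂,ω₄,ω₅}
  {ω₂,ω₃,ω₄,ω₅}  = {ω₄,ω₅} ∪ {ω₂,ω₃}
Step 3 (6 new):
  {ω₁}  = ᶜ of {ω₂,ω₃,ω₄,ω₅}
  {ω₃}  = ᶜ of {ω₁,ω₂,ω₄,ω₅}
  {ω₅}  = ᶜ of {ω₁,ω₂,ω₃,ω₄}
  {ω₁,ω₅}  = ᶜ of {ω₂,ω₃,ω₄}
  {ω₂,ω₄}  = {ω₄} ∪ {ω₂}
  {ω₂,ω₃,ω₅}  = {ω₂,ω₅} ∪ {ω₂,ω₃}
Step 4: +8 →
  {ω₁,ω₂}  = {ω₂} ∪ {ω₁}
  {ω₁,ω₄}  = ᶜ of {ω₂,ω₃,ω₅}
  {ω₃,ω₄}  = {ω₃} ∪ {ω₄}
  {ω₃,ω₅}  = {ω₅} ∪ {ω₃}
  {ω₁,ω₂,ω₄}  = {ω₂,ω₄} ∪ {ω₁}
  {ω₁,ω₂,ω₅}  = {ω₂,ω₅} ∪ {ω₁,ω₅}
  {ω₁,ω₃,ω₅}  = ᶜ of {ω₂,ω₄}
  {ω₃,ω₄,ω₅}  = {ω₄,ω₅} ∪ {ω₃}
Step 5: already closed under ᶜ and ∪.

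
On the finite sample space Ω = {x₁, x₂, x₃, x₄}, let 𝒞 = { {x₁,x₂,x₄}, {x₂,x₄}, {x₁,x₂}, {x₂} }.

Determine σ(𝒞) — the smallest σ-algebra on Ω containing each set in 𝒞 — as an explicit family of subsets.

Take S₀ = 𝒞 ∪ {∅, Ω} = { ∅, {x₂}, {x₁,x₂}, {x₂,x₄}, {x₁,x₂,x₄}, Ω }.
Round 1 (4 new):
  {x₃}  = Ω∖{x₁,x₂,x₄}
  {x₁,x₃}  = Ω∖{x₂,x₄}
  {x₃,x₄}  = Ω∖{x₁,x₂}
  {x₁,x₃,x₄}  = Ω∖{x₂}
  — 10 sets.
Round 2. New:
  {x₂,x₃}  = {x₂} ∪ {x₃}
  {x₁,x₂,x₃}  = {x₁,x₂} ∪ {x₃}
  {x₂,x₃,x₄}  = {x₃,x₄} ∪ {x₂}
  — 13 sets.
Round 3: +3 →
  {x₁}  = Ω∖{x₂,x₃,x₄}
  {x₄}  = Ω∖{x₁,x₂,x₃}
  {x₁,x₄}  = Ω∖{x₂,x₃}
  — 16 sets.
Round 4: stable.

σ(𝒞) = { ∅, {x₁}, {x₂}, {x₃}, {x₄}, {x₁,x₂}, {x₁,x₃}, {x₁,x₄}, {x₂,x₃}, {x₂,x₄}, {x₃,x₄}, {x₁,x₂,x₃}, {x₁,x₂,x₄}, {x₁,x₃,x₄}, {x₂,x₃,x₄}, Ω }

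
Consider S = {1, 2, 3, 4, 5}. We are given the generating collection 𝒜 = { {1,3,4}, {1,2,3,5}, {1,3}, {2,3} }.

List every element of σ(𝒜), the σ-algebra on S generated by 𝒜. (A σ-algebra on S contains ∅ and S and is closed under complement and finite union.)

Seed the family with 𝒜 together with ∅ and S: { ∅, {1,3}, {2,3}, {1,3,4}, {1,2,3,5}, S }.
Step 1 (6 new):
  {4}  = S∖{1,2,3,5}
  {2,5}  = S∖{1,3,4}
  {1,2,3}  = {2,3} ∪ {1,3}
  {1,4,5}  = S∖{2,3}
  {2,4,5}  = S∖{1,3}
  {1,2,3,4}  = {1,3,4} ∪ {2,3}
  |family| = 12
Step 2. New:
  {5}  = S∖{1,2,3,4}
  {4,5}  = S∖{1,2,3}
  {2,3,4}  = {2,3} ∪ {4}
  {2,3,5}  = {2,5} ∪ {2,3}
  {1,2,4,5}  = {1,4,5} ∪ {2,5}
  {1,3,4,5}  = {1,4,5} ∪ {1,3,4}
  {2,3,4,5}  = {2,3} ∪ {2,4,5}
  |family| = 19
Step 3 adds 6:
  {1}  = S∖{2,3,4,5}
  {2}  = S∖{1,3,4,5}
  {3}  = S∖{1,2,4,5}
  {1,4}  = S∖{2,3,5}
  {1,5}  = S∖{2,3,4}
  {1,3,5}  = {1,3} ∪ {5}
  |family| = 25
Step 4: +7 →
  {1,2}  = {2} ∪ {1}
  {2,4}  = S∖{1,3,5}
  {3,4}  = {3} ∪ {4}
  {3,5}  = {5} ∪ {3}
  {1,2,4}  = {2} ∪ {1,4}
  {1,2,5}  = {2,5} ∪ {1,5}
  {3,4,5}  = {4,5} ∪ {3}
  |family| = 32
Step 5: already closed under ᶜ and ∪.

σ(𝒜) = { ∅, {1}, {2}, {3}, {4}, {5}, {1,2}, {1,3}, {1,4}, {1,5}, {2,3}, {2,4}, {2,5}, {3,4}, {3,5}, {4,5}, {1,2,3}, {1,2,4}, {1,2,5}, {1,3,4}, {1,3,5}, {1,4,5}, {2,3,4}, {2,3,5}, {2,4,5}, {3,4,5}, {1,2,3,4}, {1,2,3,5}, {1,2,4,5}, {1,3,4,5}, {2,3,4,5}, S }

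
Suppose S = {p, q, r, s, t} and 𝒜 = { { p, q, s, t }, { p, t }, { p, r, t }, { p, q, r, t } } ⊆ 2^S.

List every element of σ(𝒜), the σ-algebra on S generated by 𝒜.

Start: 𝒜 ∪ {∅, S} = { ∅, { p, t }, { p, r, t }, { p, q, r, t }, { p, q, s, t }, S }.
Iteration 1 adds 4:
  { r }  = { p, q, s, t }ᶜ
  { s }  = { p, q, r, t }ᶜ
  { q, s }  = { p, r, t }ᶜ
  { q, r, s }  = { p, t }ᶜ
  |family| = 10
Iteration 2: 3 new —
  { r, s }  = { r } ∪ { s }
  { p, s, t }  = { p, t } ∪ { s }
  { p, r, s, t }  = { p, r, t } ∪ { s }
  |family| = 13
Iteration 3. New:
  { q }  = { p, r, s, t }ᶜ
  { q, r }  = { p, s, t }ᶜ
  { p, q, t }  = { r, s }ᶜ
  |family| = 16
Iteration 4: stable.

Hence σ(𝒜) has 16 members: { ∅, { q }, { r }, { s }, { p, t }, { q, r }, { q, s }, { r, s }, { p, q, t }, { p, r, t }, { p, s, t }, { q, r, s }, { p, q, r, t }, { p, q, s, t }, { p, r, s, t }, S }.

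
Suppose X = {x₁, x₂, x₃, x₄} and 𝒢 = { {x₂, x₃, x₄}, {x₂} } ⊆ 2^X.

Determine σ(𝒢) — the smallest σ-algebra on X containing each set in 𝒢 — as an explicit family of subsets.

Start: 𝒢 ∪ {∅, X} = { {}, {x₂}, {x₂, x₃, x₄}, X }.
Iteration 1 (2 new):
  {x₁}  = X∖{x₂, x₃, x₄}
  {x₁, x₃, x₄}  = X∖{x₂}
Iteration 2 adds 1:
  {x₁, x₂}  = {x₂} ∪ {x₁}
Iteration 3 (1 new):
  {x₃, x₄}  = X∖{x₁, x₂}
After Iteration 4 the family is unchanged; done.

Therefore σ(𝒢) = { {}, {x₁}, {x₂}, {x₁, x₂}, {x₃, x₄}, {x₁, x₃, x₄}, {x₂, x₃, x₄}, X } (|σ(𝒢)| = 8).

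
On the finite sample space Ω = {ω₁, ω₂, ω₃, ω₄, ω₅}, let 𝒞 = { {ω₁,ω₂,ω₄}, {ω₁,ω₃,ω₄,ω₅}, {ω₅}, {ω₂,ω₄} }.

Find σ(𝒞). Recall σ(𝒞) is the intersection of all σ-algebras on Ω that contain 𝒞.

Take S₀ = 𝒞 ∪ {∅, Ω} = { ∅, {ω₅}, {ω₂,ω₄}, {ω₁,ω₂,ω₄}, {ω₁,ω₃,ω₄,ω₅}, Ω }.
Round 1 (6 new):
  {ω₂}  = Ω∖{ω₁,ω₃,ω₄,ω₅}
  {ω₃,ω₅}  = Ω∖{ω₁,ω₂,ω₄}
  {ω₁,ω₃,ω₅}  = Ω∖{ω₂,ω₄}
  {ω₂,ω₄,ω₅}  = {ω₂,ω₄} ∪ {ω₅}
  {ω₁,ω₂,ω₃,ω₄}  = Ω∖{ω₅}
  {ω₁,ω₂,ω₄,ω₅}  = {ω₁,ω₂,ω₄} ∪ {ω₅}
  (now 12)
Round 2: +6 →
  {ω₃}  = Ω∖{ω₁,ω₂,ω₄,ω₅}
  {ω₁,ω₃}  = Ω∖{ω₂,ω₄,ω₅}
  {ω₂,ω₅}  = {ω₂} ∪ {ω₅}
  {ω₂,ω₃,ω₅}  = {ω₂} ∪ {ω₃,ω₅}
  {ω₁,ω₂,ω₃,ω₅}  = {ω₁,ω₃,ω₅} ∪ {ω₂}
  {ω₂,ω₃,ω₄,ω₅}  = {ω₃,ω₅} ∪ {ω₂,ω₄}
  (now 18)
Round 3. New:
  {ω₁}  = Ω∖{ω₂,ω₃,ω₄,ω₅}
  {ω₄}  = Ω∖{ω₁,ω₂,ω₃,ω₅}
  {ω₁,ω₄}  = Ω∖{ω₂,ω₃,ω₅}
  {ω₂,ω₃}  = {ω₃} ∪ {ω₂}
  {ω₁,ω₂,ω₃}  = {ω₁,ω₃} ∪ {ω₂}
  {ω₁,ω₃,ω₄}  = Ω∖{ω₂,ω₅}
  {ω₂,ω₃,ω₄}  = {ω₃} ∪ {ω₂,ω₄}
  (now 25)
Round 4: +7 →
  {ω₁,ω₂}  = {ω₂} ∪ {ω₁}
  {ω₁,ω₅}  = Ω∖{ω₂,ω₃,ω₄}
  {ω₃,ω₄}  = {ω₃} ∪ {ω₄}
  {ω₄,ω₅}  = Ω∖{ω₁,ω₂,ω₃}
  {ω₁,ω₂,ω₅}  = {ω₂,ω₅} ∪ {ω₁}
  {ω₁,ω₄,ω₅}  = Ω∖{ω₂,ω₃}
  {ω₃,ω₄,ω₅}  = {ω₄} ∪ {ω₃,ω₅}
  (now 32)
Round 5: already closed under ᶜ and ∪.

|σ(𝒞)| = 32.  σ(𝒞) = { ∅, {ω₁}, {ω₂}, {ω₃}, {ω₄}, {ω₅}, {ω₁,ω₂}, {ω₁,ω₃}, {ω₁,ω₄}, {ω₁,ω₅}, {ω₂,ω₃}, {ω₂,ω₄}, {ω₂,ω₅}, {ω₃,ω₄}, {ω₃,ω₅}, {ω₄,ω₅}, {ω₁,ω₂,ω₃}, {ω₁,ω₂,ω₄}, {ω₁,ω₂,ω₅}, {ω₁,ω₃,ω₄}, {ω₁,ω₃,ω₅}, {ω₁,ω₄,ω₅}, {ω₂,ω₃,ω₄}, {ω₂,ω₃,ω₅}, {ω₂,ω₄,ω₅}, {ω₃,ω₄,ω₅}, {ω₁,ω₂,ω₃,ω₄}, {ω₁,ω₂,ω₃,ω₅}, {ω₁,ω₂,ω₄,ω₅}, {ω₁,ω₃,ω₄,ω₅}, {ω₂,ω₃,ω₄,ω₅}, Ω }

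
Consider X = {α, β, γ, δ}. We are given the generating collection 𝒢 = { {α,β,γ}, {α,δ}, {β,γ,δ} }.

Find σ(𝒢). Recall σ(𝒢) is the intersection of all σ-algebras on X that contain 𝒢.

Start: 𝒢 ∪ {∅, X} = { ∅, {α,δ}, {α,β,γ}, {β,γ,δ}, X }.
Pass 1: +3 →
  {α}  = {β,γ,δ}ᶜ
  {δ}  = {α,β,γ}ᶜ
  {β,γ}  = {α,δ}ᶜ
  [8 total]
Pass 2: already closed under ᶜ and ∪.

Hence σ(𝒢) has 8 members: { ∅, {α}, {δ}, {α,δ}, {β,γ}, {α,β,γ}, {β,γ,δ}, X }.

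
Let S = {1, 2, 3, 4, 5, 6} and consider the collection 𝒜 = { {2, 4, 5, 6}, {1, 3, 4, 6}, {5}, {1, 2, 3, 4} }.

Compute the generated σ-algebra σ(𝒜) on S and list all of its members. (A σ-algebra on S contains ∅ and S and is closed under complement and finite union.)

σ(𝒜) (32 sets): { {}, {2}, {4}, {5}, {6}, {1, 3}, {2, 4}, {2, 5}, {2, 6}, {4, 5}, {4, 6}, {5, 6}, {1, 2, 3}, {1, 3, 4}, {1, 3, 5}, {1, 3, 6}, {2, 4, 5}, {2, 4, 6}, {2, 5, 6}, {4, 5, 6}, {1, 2, 3, 4}, {1, 2, 3, 5}, {1, 2, 3, 6}, {1, 3, 4, 5}, {1, 3, 4, 6}, {1, 3, 5, 6}, {2, 4, 5, 6}, {1, 2, 3, 4, 5}, {1, 2, 3, 4, 6}, {1, 2, 3, 5, 6}, {1, 3, 4, 5, 6}, S }

Check:
Start: 𝒜 ∪ {∅, S} = { {}, {5}, {1, 2, 3, 4}, {1, 3, 4, 6}, {2, 4, 5, 6}, S }.
Round 1 (6 new):
  {1, 3}  = complement {2, 4, 5, 6}
  {2, 5}  = complement {1, 3, 4, 6}
  {5, 6}  = complement {1, 2, 3, 4}
  {1, 2, 3, 4, 5}  = {1, 2, 3, 4} ∪ {5}
  {1, 2, 3, 4, 6}  = complement {5}
  {1, 3, 4, 5, 6}  = {1, 3, 4, 6} ∪ {5}
  |family| = 12
Round 2 adds 6:
  {2}  = complement {1, 3, 4, 5, 6}
  {6}  = complement {1, 2, 3, 4, 5}
  {1, 3, 5}  = {5} ∪ {1, 3}
  {2, 5, 6}  = {2, 5} ∪ {5, 6}
  {1, 2, 3, 5}  = {2, 5} ∪ {1, 3}
  {1, 3, 5, 6}  = {5, 6} ∪ {1, 3}
  |family| = 18
Round 3. New:
  {2, 4}  = complement {1, 3, 5, 6}
  {2, 6}  = {2} ∪ {6}
  {4, 6}  = complement {1, 2, 3, 5}
  {1, 2, 3}  = {1, 3} ∪ {2}
  {1, 3, 4}  = complement {2, 5, 6}
  {1, 3, 6}  = {1, 3} ∪ {6}
  {2, 4, 6}  = complement {1, 3, 5}
  {1, 2, 3, 5, 6}  = {1, 3, 5, 6} ∪ {2, 5}
  |family| = 26
Round 4 (5 new):
  {4}  = complement {1, 2, 3, 5, 6}
  {2, 4, 5}  = complement {1, 3, 6}
  {4, 5, 6}  = complement {1, 2, 3}
  {1, 2, 3, 6}  = {1, 2, 3} ∪ {1, 3, 6}
  {1, 3, 4, 5}  = complement {2, 6}
  |family| = 31
Round 5 adds 1:
  {4, 5}  = complement {1, 2, 3, 6}
  |family| = 32
Round 6: stable.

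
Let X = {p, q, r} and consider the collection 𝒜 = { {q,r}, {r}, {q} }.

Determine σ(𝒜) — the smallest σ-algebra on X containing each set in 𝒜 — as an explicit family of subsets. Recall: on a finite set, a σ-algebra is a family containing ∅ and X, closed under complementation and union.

|σ(𝒜)| = 8.  σ(𝒜) = { {}, {p}, {q}, {r}, {p,q}, {p,r}, {q,r}, X }

Check:
Seed the family with 𝒜 together with ∅ and X: { {}, {q}, {r}, {q,r}, X }.
Round 1. New:
  {p}  = X∖{q,r}
  {p,q}  = X∖{r}
  {p,r}  = X∖{q}
  [8 total]
After Round 2 the family is unchanged; done.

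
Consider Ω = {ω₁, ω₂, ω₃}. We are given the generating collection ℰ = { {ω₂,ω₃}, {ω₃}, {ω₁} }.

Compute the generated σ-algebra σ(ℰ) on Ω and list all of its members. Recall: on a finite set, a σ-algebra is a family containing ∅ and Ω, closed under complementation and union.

Take S₀ = ℰ ∪ {∅, Ω} = { ∅, {ω₁}, {ω₃}, {ω₂,ω₃}, Ω }.
Round 1. New:
  {ω₁,ω₂}  = complement {ω₃}
  {ω₁,ω₃}  = {ω₃} ∪ {ω₁}
  |family| = 7
Round 2: 1 new —
  {ω₂}  = complement {ω₁,ω₃}
  |family| = 8
After Round 3 the family is unchanged; done.

Therefore σ(ℰ) = { ∅, {ω₁}, {ω₂}, {ω₃}, {ω₁,ω₂}, {ω₁,ω₃}, {ω₂,ω₃}, Ω } (|σ(ℰ)| = 8).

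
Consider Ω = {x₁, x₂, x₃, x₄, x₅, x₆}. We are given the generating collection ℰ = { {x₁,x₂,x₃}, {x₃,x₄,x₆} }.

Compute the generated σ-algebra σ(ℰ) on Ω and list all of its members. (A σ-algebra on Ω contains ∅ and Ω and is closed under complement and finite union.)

Initial family (4 sets): { ∅, {x₁,x₂,x₃}, {x₃,x₄,x₆}, Ω }.
Round 1: 3 new —
  {x₁,x₂,x₅}  = complement {x₃,x₄,x₆}
  {x₄,x₅,x₆}  = complement {x₁,x₂,x₃}
  {x₁,x₂,x₃,x₄,x₆}  = {x₃,x₄,x₆} ∪ {x₁,x₂,x₃}
  (now 7)
Round 2 (4 new):
  {x₅}  = complement {x₁,x₂,x₃,x₄,x₆}
  {x₁,x₂,x₃,x₅}  = {x₁,x₂,x₅} ∪ {x₁,x₂,x₃}
  {x₃,x₄,x₅,x₆}  = {x₃,x₄,x₆} ∪ {x₄,x₅,x₆}
  {x₁,x₂,x₄,x₅,x₆}  = {x₁,x₂,x₅} ∪ {x₄,x₅,x₆}
  (now 11)
Round 3 adds 3:
  {x₃}  = complement {x₁,x₂,x₄,x₅,x₆}
  {x₁,x₂}  = complement {x₃,x₄,x₅,x₆}
  {x₄,x₆}  = complement {x₁,x₂,x₃,x₅}
  (now 14)
Round 4: +2 →
  {x₃,x₅}  = {x₃} ∪ {x₅}
  {x₁,x₂,x₄,x₆}  = {x₁,x₂} ∪ {x₄,x₆}
  (now 16)
Round 5: already closed under ᶜ and ∪.

Therefore σ(ℰ) = { ∅, {x₃}, {x₅}, {x₁,x₂}, {x₃,x₅}, {x₄,x₆}, {x₁,x₂,x₃}, {x₁,x₂,x₅}, {x₃,x₄,x₆}, {x₄,x₅,x₆}, {x₁,x₂,x₃,x₅}, {x₁,x₂,x₄,x₆}, {x₃,x₄,x₅,x₆}, {x₁,x₂,x₃,x₄,x₆}, {x₁,x₂,x₄,x₅,x₆}, Ω } (|σ(ℰ)| = 16).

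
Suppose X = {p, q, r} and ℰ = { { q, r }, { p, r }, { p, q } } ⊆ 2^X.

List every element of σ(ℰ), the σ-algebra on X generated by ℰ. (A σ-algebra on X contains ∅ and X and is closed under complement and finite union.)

Answer: σ(ℰ) = { {  }, { p }, { q }, { r }, { p, q }, { p, r }, { q, r }, X }

Trace:
Initial family (5 sets): { {  }, { p, q }, { p, r }, { q, r }, X }.
Round 1: 3 new —
  { p }  = { q, r }ᶜ
  { q }  = { p, r }ᶜ
  { r }  = { p, q }ᶜ
Round 2: stable.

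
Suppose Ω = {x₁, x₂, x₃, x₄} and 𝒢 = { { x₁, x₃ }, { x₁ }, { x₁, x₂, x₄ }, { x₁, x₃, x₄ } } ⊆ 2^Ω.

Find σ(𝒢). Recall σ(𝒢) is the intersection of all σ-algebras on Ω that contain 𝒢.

Answer: σ(𝒢) = { {  }, { x₁ }, { x₂ }, { x₃ }, { x₄ }, { x₁, x₂ }, { x₁, x₃ }, { x₁, x₄ }, { x₂, x₃ }, { x₂, x₄ }, { x₃, x₄ }, { x₁, x₂, x₃ }, { x₁, x₂, x₄ }, { x₁, x₃, x₄ }, { x₂, x₃, x₄ }, Ω }

Derivation:
Start: 𝒢 ∪ {∅, Ω} = { {  }, { x₁ }, { x₁, x₃ }, { x₁, x₂, x₄ }, { x₁, x₃, x₄ }, Ω }.
Pass 1 (4 new):
  { x₂ }  = complement { x₁, x₃, x₄ }
  { x₃ }  = complement { x₁, x₂, x₄ }
  { x₂, x₄ }  = complement { x₁, x₃ }
  { x₂, x₃, x₄ }  = complement { x₁ }
Pass 2: +3 →
  { x₁, x₂ }  = { x₂ } ∪ { x₁ }
  { x₂, x₃ }  = { x₂ } ∪ { x₃ }
  { x₁, x₂, x₃ }  = { x₂ } ∪ { x₁, x₃ }
Pass 3: +3 →
  { x₄ }  = complement { x₁, x₂, x₃ }
  { x₁, x₄ }  = complement { x₂, x₃ }
  { x₃, x₄ }  = complement { x₁, x₂ }
After Pass 4 the family is unchanged; done.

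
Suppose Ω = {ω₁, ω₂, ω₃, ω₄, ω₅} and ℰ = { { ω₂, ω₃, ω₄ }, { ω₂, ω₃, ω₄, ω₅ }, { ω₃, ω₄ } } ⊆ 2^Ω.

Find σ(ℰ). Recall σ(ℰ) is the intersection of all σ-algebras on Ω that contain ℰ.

Seed the family with ℰ together with ∅ and Ω: { {  }, { ω₃, ω₄ }, { ω₂, ω₃, ω₄ }, { ω₂, ω₃, ω₄, ω₅ }, Ω }.
Iteration 1: +3 →
  { ω₁ }  = ᶜ of { ω₂, ω₃, ω₄, ω₅ }
  { ω₁, ω₅ }  = ᶜ of { ω₂, ω₃, ω₄ }
  { ω₁, ω₂, ω₅ }  = ᶜ of { ω₃, ω₄ }
  |family| = 8
Iteration 2. New:
  { ω₁, ω₃, ω₄ }  = { ω₃, ω₄ } ∪ { ω₁ }
  { ω₁, ω₂, ω₃, ω₄ }  = { ω₂, ω₃, ω₄ } ∪ { ω₁ }
  { ω₁, ω₃, ω₄, ω₅ }  = { ω₃, ω₄ } ∪ { ω₁, ω₅ }
  |family| = 11
Iteration 3: 3 new —
  { ω₂ }  = ᶜ of { ω₁, ω₃, ω₄, ω₅ }
  { ω₅ }  = ᶜ of { ω₁, ω₂, ω₃, ω₄ }
  { ω₂, ω₅ }  = ᶜ of { ω₁, ω₃, ω₄ }
  |family| = 14
Iteration 4 (2 new):
  { ω₁, ω₂ }  = { ω₂ } ∪ { ω₁ }
  { ω₃, ω₄, ω₅ }  = { ω₃, ω₄ } ∪ { ω₅ }
  |family| = 16
Iteration 5: no new sets; the family is a σ-algebra.

|σ(ℰ)| = 16.  σ(ℰ) = { {  }, { ω₁ }, { ω₂ }, { ω₅ }, { ω₁, ω₂ }, { ω₁, ω₅ }, { ω₂, ω₅ }, { ω₃, ω₄ }, { ω₁, ω₂, ω₅ }, { ω₁, ω₃, ω₄ }, { ω₂, ω₃, ω₄ }, { ω₃, ω₄, ω₅ }, { ω₁, ω₂, ω₃, ω₄ }, { ω₁, ω₃, ω₄, ω₅ }, { ω₂, ω₃, ω₄, ω₅ }, Ω }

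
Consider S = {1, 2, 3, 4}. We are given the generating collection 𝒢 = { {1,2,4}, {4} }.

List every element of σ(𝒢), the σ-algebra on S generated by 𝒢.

σ(𝒢) (8 sets): { {}, {3}, {4}, {1,2}, {3,4}, {1,2,3}, {1,2,4}, S }

Check:
Begin from { {}, {4}, {1,2,4}, S } (that is, 𝒢 plus ∅ and S).
Iteration 1 (2 new):
  {3}  = complement {1,2,4}
  {1,2,3}  = complement {4}
  (now 6)
Iteration 2 adds 1:
  {3,4}  = {3} ∪ {4}
  (now 7)
Iteration 3: +1 →
  {1,2}  = complement {3,4}
  (now 8)
After Iteration 4 the family is unchanged; done.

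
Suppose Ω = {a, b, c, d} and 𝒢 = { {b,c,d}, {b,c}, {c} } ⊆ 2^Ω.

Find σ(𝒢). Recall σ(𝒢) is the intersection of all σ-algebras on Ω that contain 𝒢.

σ(𝒢) = { ∅, {a}, {b}, {c}, {d}, {a,b}, {a,c}, {a,d}, {b,c}, {b,d}, {c,d}, {a,b,c}, {a,b,d}, {a,c,d}, {b,c,d}, Ω }

Check:
Take S₀ = 𝒢 ∪ {∅, Ω} = { ∅, {c}, {b,c}, {b,c,d}, Ω }.
Round 1: 3 new —
  {a}  = ᶜ of {b,c,d}
  {a,d}  = ᶜ of {b,c}
  {a,b,d}  = ᶜ of {c}
  [8 total]
Round 2: 3 new —
  {a,c}  = {c} ∪ {a}
  {a,b,c}  = {b,c} ∪ {a}
  {a,c,d}  = {c} ∪ {a,d}
  [11 total]
Round 3: 3 new —
  {b}  = ᶜ of {a,c,d}
  {d}  = ᶜ of {a,b,c}
  {b,d}  = ᶜ of {a,c}
  [14 total]
Round 4: 2 new —
  {a,b}  = {b} ∪ {a}
  {c,d}  = {c} ∪ {d}
  [16 total]
After Round 5 the family is unchanged; done.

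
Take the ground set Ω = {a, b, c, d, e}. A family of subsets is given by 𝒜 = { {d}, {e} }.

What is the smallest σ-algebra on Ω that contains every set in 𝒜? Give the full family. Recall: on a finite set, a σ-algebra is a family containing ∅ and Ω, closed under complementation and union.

Seed the family with 𝒜 together with ∅ and Ω: { ∅, {d}, {e}, Ω }.
Pass 1 (3 new):
  {d,e}  = {d} ∪ {e}
  {a,b,c,d}  = complement {e}
  {a,b,c,e}  = complement {d}
  |family| = 7
Pass 2 adds 1:
  {a,b,c}  = complement {d,e}
  |family| = 8
After Pass 3 the family is unchanged; done.

σ(𝒜) = { ∅, {d}, {e}, {d,e}, {a,b,c}, {a,b,c,d}, {a,b,c,e}, Ω }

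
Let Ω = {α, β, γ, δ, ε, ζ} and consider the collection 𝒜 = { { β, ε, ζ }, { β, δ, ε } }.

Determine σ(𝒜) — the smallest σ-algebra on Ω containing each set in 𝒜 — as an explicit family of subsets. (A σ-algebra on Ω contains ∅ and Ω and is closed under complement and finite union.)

Take S₀ = 𝒜 ∪ {∅, Ω} = { {  }, { β, δ, ε }, { β, ε, ζ }, Ω }.
Iteration 1 adds 3:
  { α, γ, δ }  = { β, ε, ζ }ᶜ
  { α, γ, ζ }  = { β, δ, ε }ᶜ
  { β, δ, ε, ζ }  = { β, ε, ζ } ∪ { β, δ, ε }
  (now 7)
Iteration 2: +4 →
  { α, γ }  = { β, δ, ε, ζ }ᶜ
  { α, γ, δ, ζ }  = { α, γ, δ } ∪ { α, γ, ζ }
  { α, β, γ, δ, ε }  = { α, γ, δ } ∪ { β, δ, ε }
  { α, β, γ, ε, ζ }  = { α, γ, ζ } ∪ { β, ε, ζ }
  (now 11)
Iteration 3. New:
  { δ }  = { α, β, γ, ε, ζ }ᶜ
  { ζ }  = { α, β, γ, δ, ε }ᶜ
  { β, ε }  = { α, γ, δ, ζ }ᶜ
  (now 14)
Iteration 4: +2 →
  { δ, ζ }  = { δ } ∪ { ζ }
  { α, β, γ, ε }  = { β, ε } ∪ { α, γ }
  (now 16)
Iteration 5 adds nothing — fixpoint reached.

σ(𝒜) = { {  }, { δ }, { ζ }, { α, γ }, { β, ε }, { δ, ζ }, { α, γ, δ }, { α, γ, ζ }, { β, δ, ε }, { β, ε, ζ }, { α, β, γ, ε }, { α, γ, δ, ζ }, { β, δ, ε, ζ }, { α, β, γ, δ, ε }, { α, β, γ, ε, ζ }, Ω }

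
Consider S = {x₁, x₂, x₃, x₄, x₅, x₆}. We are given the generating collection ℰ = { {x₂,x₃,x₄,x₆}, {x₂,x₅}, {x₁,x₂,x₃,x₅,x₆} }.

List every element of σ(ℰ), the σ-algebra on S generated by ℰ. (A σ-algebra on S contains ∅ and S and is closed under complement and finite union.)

Begin from { {}, {x₂,x₅}, {x₂,x₃,x₄,x₆}, {x₁,x₂,x₃,x₅,x₆}, S } (that is, ℰ plus ∅ and S).
Pass 1 (4 new):
  {x₄}  = ᶜ of {x₁,x₂,x₃,x₅,x₆}
  {x₁,x₅}  = ᶜ of {x₂,x₃,x₄,x₆}
  {x₁,x₃,x₄,x₆}  = ᶜ of {x₂,x₅}
  {x₂,x₃,x₄,x₅,x₆}  = {x₂,x₅} ∪ {x₂,x₃,x₄,x₆}
  |family| = 9
Pass 2: +6 →
  {x₁}  = ᶜ of {x₂,x₃,x₄,x₅,x₆}
  {x₁,x₂,x₅}  = {x₂,x₅} ∪ {x₁,x₅}
  {x₁,x₄,x₅}  = {x₁,x₅} ∪ {x₄}
  {x₂,x₄,x₅}  = {x₂,x₅} ∪ {x₄}
  {x₁,x₂,x₃,x₄,x₆}  = {x₂,x₃,x₄,x₆} ∪ {x₁,x₃,x₄,x₆}
  {x₁,x₃,x₄,x₅,x₆}  = {x₁,x₃,x₄,x₆} ∪ {x₁,x₅}
  |family| = 15
Pass 3. New:
  {x₂}  = ᶜ of {x₁,x₃,x₄,x₅,x₆}
  {x₅}  = ᶜ of {x₁,x₂,x₃,x₄,x₆}
  {x₁,x₄}  = {x₁} ∪ {x₄}
  {x₁,x₃,x₆}  = ᶜ of {x₂,x₄,x₅}
  {x₂,x₃,x₆}  = ᶜ of {x₁,x₄,x₅}
  {x₃,x₄,x₆}  = ᶜ of {x₁,x₂,x₅}
  {x₁,x₂,x₄,x₅}  = {x₁,x₄,x₅} ∪ {x₂,x₅}
  |family| = 22
Pass 4 adds 9:
  {x₁,x₂}  = {x₂} ∪ {x₁}
  {x₂,x₄}  = {x₂} ∪ {x₄}
  {x₃,x₆}  = ᶜ of {x₁,x₂,x₄,x₅}
  {x₄,x₅}  = {x₅} ∪ {x₄}
  {x₁,x₂,x₄}  = {x₂} ∪ {x₁,x₄}
  {x₁,x₂,x₃,x₆}  = {x₁,x₃,x₆} ∪ {x₂}
  {x₁,x₃,x₅,x₆}  = {x₁,x₃,x₆} ∪ {x₁,x₅}
  {x₂,x₃,x₅,x₆}  = ᶜ of {x₁,x₄}
  {x₃,x₄,x₅,x₆}  = {x₃,x₄,x₆} ∪ {x₅}
  |family| = 31
Pass 5 (1 new):
  {x₃,x₅,x₆}  = ᶜ of {x₁,x₂,x₄}
  |family| = 32
Pass 6: closed — nothing new.

Hence σ(ℰ) has 32 members: { {}, {x₁}, {x₂}, {x₄}, {x₅}, {x₁,x₂}, {x₁,x₄}, {x₁,x₅}, {x₂,x₄}, {x₂,x₅}, {x₃,x₆}, {x₄,x₅}, {x₁,x₂,x₄}, {x₁,x₂,x₅}, {x₁,x₃,x₆}, {x₁,x₄,x₅}, {x₂,x₃,x₆}, {x₂,x₄,x₅}, {x₃,x₄,x₆}, {x₃,x₅,x₆}, {x₁,x₂,x₃,x₆}, {x₁,x₂,x₄,x₅}, {x₁,x₃,x₄,x₆}, {x₁,x₃,x₅,x₆}, {x₂,x₃,x₄,x₆}, {x₂,x₃,x₅,x₆}, {x₃,x₄,x₅,x₆}, {x₁,x₂,x₃,x₄,x₆}, {x₁,x₂,x₃,x₅,x₆}, {x₁,x₃,x₄,x₅,x₆}, {x₂,x₃,x₄,x₅,x₆}, S }.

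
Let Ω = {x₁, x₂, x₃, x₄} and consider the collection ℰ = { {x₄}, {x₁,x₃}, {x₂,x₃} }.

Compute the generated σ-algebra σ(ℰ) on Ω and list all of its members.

Begin from { ∅, {x₄}, {x₁,x₃}, {x₂,x₃}, Ω } (that is, ℰ plus ∅ and Ω).
Step 1 adds 5:
  {x₁,x₄}  = ᶜ of {x₂,x₃}
  {x₂,x₄}  = ᶜ of {x₁,x₃}
  {x₁,x₂,x₃}  = ᶜ of {x₄}
  {x₁,x₃,x₄}  = {x₁,x₃} ∪ {x₄}
  {x₂,x₃,x₄}  = {x₂,x₃} ∪ {x₄}
  — 10 sets.
Step 2: +3 →
  {x₁}  = ᶜ of {x₂,x₃,x₄}
  {x₂}  = ᶜ of {x₁,x₃,x₄}
  {x₁,x₂,x₄}  = {x₁,x₄} ∪ {x₂,x₄}
  — 13 sets.
Step 3: 2 new —
  {x₃}  = ᶜ of {x₁,x₂,x₄}
  {x₁,x₂}  = {x₂} ∪ {x₁}
  — 15 sets.
Step 4 (1 new):
  {x₃,x₄}  = ᶜ of {x₁,x₂}
  — 16 sets.
Step 5: already closed under ᶜ and ∪.

|σ(ℰ)| = 16.  σ(ℰ) = { ∅, {x₁}, {x₂}, {x₃}, {x₄}, {x₁,x₂}, {x₁,x₃}, {x₁,x₄}, {x₂,x₃}, {x₂,x₄}, {x₃,x₄}, {x₁,x₂,x₃}, {x₁,x₂,x₄}, {x₁,x₃,x₄}, {x₂,x₃,x₄}, Ω }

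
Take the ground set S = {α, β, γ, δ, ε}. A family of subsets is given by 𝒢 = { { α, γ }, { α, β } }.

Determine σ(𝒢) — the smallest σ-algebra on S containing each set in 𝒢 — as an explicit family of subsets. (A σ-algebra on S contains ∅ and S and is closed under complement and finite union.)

Take S₀ = 𝒢 ∪ {∅, S} = { {}, { α, β }, { α, γ }, S }.
Step 1. New:
  { α, β, γ }  = { α, β } ∪ { α, γ }
  { β, δ, ε }  = S∖{ α, γ }
  { γ, δ, ε }  = S∖{ α, β }
  — 7 sets.
Step 2 adds 4:
  { δ, ε }  = S∖{ α, β, γ }
  { α, β, δ, ε }  = { α, β } ∪ { β, δ, ε }
  { α, γ, δ, ε }  = { γ, δ, ε } ∪ { α, γ }
  { β, γ, δ, ε }  = { γ, δ, ε } ∪ { β, δ, ε }
  — 11 sets.
Step 3 adds 3:
  { α }  = S∖{ β, γ, δ, ε }
  { β }  = S∖{ α, γ, δ, ε }
  { γ }  = S∖{ α, β, δ, ε }
  — 14 sets.
Step 4 (2 new):
  { β, γ }  = { γ } ∪ { β }
  { α, δ, ε }  = { δ, ε } ∪ { α }
  — 16 sets.
Step 5 adds nothing — fixpoint reached.

Hence σ(𝒢) has 16 members: { {}, { α }, { β }, { γ }, { α, β }, { α, γ }, { β, γ }, { δ, ε }, { α, β, γ }, { α, δ, ε }, { β, δ, ε }, { γ, δ, ε }, { α, β, δ, ε }, { α, γ, δ, ε }, { β, γ, δ, ε }, S }.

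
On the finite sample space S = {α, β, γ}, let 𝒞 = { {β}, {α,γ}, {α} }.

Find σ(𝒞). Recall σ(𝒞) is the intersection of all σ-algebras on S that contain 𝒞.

Take S₀ = 𝒞 ∪ {∅, S} = { ∅, {α}, {β}, {α,γ}, S }.
Iteration 1: +2 →
  {α,β}  = {β} ∪ {α}
  {β,γ}  = S∖{α}
  — 7 sets.
Iteration 2: +1 →
  {γ}  = S∖{α,β}
  — 8 sets.
Iteration 3: stable.

Therefore σ(𝒞) = { ∅, {α}, {β}, {γ}, {α,β}, {α,γ}, {β,γ}, S } (|σ(𝒞)| = 8).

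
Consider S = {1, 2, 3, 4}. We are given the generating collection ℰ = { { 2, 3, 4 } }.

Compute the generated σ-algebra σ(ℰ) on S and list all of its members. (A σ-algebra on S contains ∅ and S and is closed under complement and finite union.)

Start: ℰ ∪ {∅, S} = { {  }, { 2, 3, 4 }, S }.
Pass 1: 1 new —
  { 1 }  = S∖{ 2, 3, 4 }
  — 4 sets.
After Pass 2 the family is unchanged; done.

|σ(ℰ)| = 4.  σ(ℰ) = { {  }, { 1 }, { 2, 3, 4 }, S }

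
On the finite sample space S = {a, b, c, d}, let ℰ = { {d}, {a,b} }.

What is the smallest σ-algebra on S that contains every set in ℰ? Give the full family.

σ(ℰ) = { {}, {c}, {d}, {a,b}, {c,d}, {a,b,c}, {a,b,d}, S }

Check:
Seed the family with ℰ together with ∅ and S: { {}, {d}, {a,b}, S }.
Step 1: +3 →
  {c,d}  = complement {a,b}
  {a,b,c}  = complement {d}
  {a,b,d}  = {a,b} ∪ {d}
  |family| = 7
Step 2 adds 1:
  {c}  = complement {a,b,d}
  |family| = 8
Step 3: no new sets; the family is a σ-algebra.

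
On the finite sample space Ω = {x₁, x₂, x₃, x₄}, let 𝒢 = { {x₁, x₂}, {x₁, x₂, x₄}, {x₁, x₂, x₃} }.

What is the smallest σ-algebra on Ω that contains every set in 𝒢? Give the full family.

|σ(𝒢)| = 8.  σ(𝒢) = { {}, {x₃}, {x₄}, {x₁, x₂}, {x₃, x₄}, {x₁, x₂, x₃}, {x₁, x₂, x₄}, Ω }

Trace:
Start: 𝒢 ∪ {∅, Ω} = { {}, {x₁, x₂}, {x₁, x₂, x₃}, {x₁, x₂, x₄}, Ω }.
Pass 1 (3 new):
  {x₃}  = Ω∖{x₁, x₂, x₄}
  {x₄}  = Ω∖{x₁, x₂, x₃}
  {x₃, x₄}  = Ω∖{x₁, x₂}
  — 8 sets.
Pass 2: already closed under ᶜ and ∪.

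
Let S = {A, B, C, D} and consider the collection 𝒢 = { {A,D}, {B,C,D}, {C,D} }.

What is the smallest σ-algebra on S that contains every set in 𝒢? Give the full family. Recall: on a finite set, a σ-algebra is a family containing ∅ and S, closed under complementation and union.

Take S₀ = 𝒢 ∪ {∅, S} = { {}, {A,D}, {C,D}, {B,C,D}, S }.
Pass 1. New:
  {A}  = {B,C,D}ᶜ
  {A,B}  = {C,D}ᶜ
  {B,C}  = {A,D}ᶜ
  {A,C,D}  = {C,D} ∪ {A,D}
Pass 2: +3 →
  {B}  = {A,C,D}ᶜ
  {A,B,C}  = {A,B} ∪ {B,C}
  {A,B,D}  = {A,B} ∪ {A,D}
Pass 3 (2 new):
  {C}  = {A,B,D}ᶜ
  {D}  = {A,B,C}ᶜ
Pass 4 (2 new):
  {A,C}  = {C} ∪ {A}
  {B,D}  = {D} ∪ {B}
Pass 5: no new sets; the family is a σ-algebra.

|σ(𝒢)| = 16.  σ(𝒢) = { {}, {A}, {B}, {C}, {D}, {A,B}, {A,C}, {A,D}, {B,C}, {B,D}, {C,D}, {A,B,C}, {A,B,D}, {A,C,D}, {B,C,D}, S }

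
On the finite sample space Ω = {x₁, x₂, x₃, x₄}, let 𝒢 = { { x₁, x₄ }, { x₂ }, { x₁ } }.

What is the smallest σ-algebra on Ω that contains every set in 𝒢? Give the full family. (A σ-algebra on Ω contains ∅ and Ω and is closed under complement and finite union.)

Seed the family with 𝒢 together with ∅ and Ω: { ∅, { x₁ }, { x₂ }, { x₁, x₄ }, Ω }.
Pass 1: 5 new —
  { x₁, x₂ }  = { x₂ } ∪ { x₁ }
  { x₂, x₃ }  = Ω∖{ x₁, x₄ }
  { x₁, x₂, x₄ }  = { x₁, x₄ } ∪ { x₂ }
  { x₁, x₃, x₄ }  = Ω∖{ x₂ }
  { x₂, x₃, x₄ }  = Ω∖{ x₁ }
  [10 total]
Pass 2. New:
  { x₃ }  = Ω∖{ x₁, x₂, x₄ }
  { x₃, x₄ }  = Ω∖{ x₁, x₂ }
  { x₁, x₂, x₃ }  = { x₁, x₂ } ∪ { x₂, x₃ }
  [13 total]
Pass 3 adds 2:
  { x₄ }  = Ω∖{ x₁, x₂, x₃ }
  { x₁, x₃ }  = { x₃ } ∪ { x₁ }
  [15 total]
Pass 4. New:
  { x₂, x₄ }  = Ω∖{ x₁, x₃ }
  [16 total]
Pass 5 adds nothing — fixpoint reached.

|σ(𝒢)| = 16.  σ(𝒢) = { ∅, { x₁ }, { x₂ }, { x₃ }, { x₄ }, { x₁, x₂ }, { x₁, x₃ }, { x₁, x₄ }, { x₂, x₃ }, { x₂, x₄ }, { x₃, x₄ }, { x₁, x₂, x₃ }, { x₁, x₂, x₄ }, { x₁, x₃, x₄ }, { x₂, x₃, x₄ }, Ω }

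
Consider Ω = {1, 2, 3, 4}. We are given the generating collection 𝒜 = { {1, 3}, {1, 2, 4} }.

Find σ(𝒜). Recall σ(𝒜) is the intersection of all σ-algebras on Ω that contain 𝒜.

|σ(𝒜)| = 8.  σ(𝒜) = { {}, {1}, {3}, {1, 3}, {2, 4}, {1, 2, 4}, {2, 3, 4}, Ω }

Derivation:
Start: 𝒜 ∪ {∅, Ω} = { {}, {1, 3}, {1, 2, 4}, Ω }.
Round 1 adds 2:
  {3}  = Ω∖{1, 2, 4}
  {2, 4}  = Ω∖{1, 3}
  — 6 sets.
Round 2 (1 new):
  {2, 3, 4}  = {3} ∪ {2, 4}
  — 7 sets.
Round 3. New:
  {1}  = Ω∖{2, 3, 4}
  — 8 sets.
Round 4: already closed under ᶜ and ∪.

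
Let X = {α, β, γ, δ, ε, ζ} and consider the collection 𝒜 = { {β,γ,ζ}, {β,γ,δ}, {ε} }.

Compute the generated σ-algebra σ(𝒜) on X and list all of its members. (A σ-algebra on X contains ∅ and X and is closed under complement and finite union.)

Start: 𝒜 ∪ {∅, X} = { {}, {ε}, {β,γ,δ}, {β,γ,ζ}, X }.
Round 1. New:
  {α,δ,ε}  = ᶜ of {β,γ,ζ}
  {α,ε,ζ}  = ᶜ of {β,γ,δ}
  {β,γ,δ,ε}  = {β,γ,δ} ∪ {ε}
  {β,γ,δ,ζ}  = {β,γ,δ} ∪ {β,γ,ζ}
  {β,γ,ε,ζ}  = {β,γ,ζ} ∪ {ε}
  {α,β,γ,δ,ζ}  = ᶜ of {ε}
  (now 11)
Round 2: +7 →
  {α,δ}  = ᶜ of {β,γ,ε,ζ}
  {α,ε}  = ᶜ of {β,γ,δ,ζ}
  {α,ζ}  = ᶜ of {β,γ,δ,ε}
  {α,δ,ε,ζ}  = {α,δ,ε} ∪ {α,ε,ζ}
  {α,β,γ,δ,ε}  = {α,δ,ε} ∪ {β,γ,δ}
  {α,β,γ,ε,ζ}  = {β,γ,ζ} ∪ {α,ε,ζ}
  {β,γ,δ,ε,ζ}  = {β,γ,δ} ∪ {β,γ,ε,ζ}
  (now 18)
Round 3 (7 new):
  {α}  = ᶜ of {β,γ,δ,ε,ζ}
  {δ}  = ᶜ of {α,β,γ,ε,ζ}
  {ζ}  = ᶜ of {α,β,γ,δ,ε}
  {β,γ}  = ᶜ of {α,δ,ε,ζ}
  {α,δ,ζ}  = {α,δ} ∪ {α,ζ}
  {α,β,γ,δ}  = {α,δ} ∪ {β,γ,δ}
  {α,β,γ,ζ}  = {α,ζ} ∪ {β,γ,ζ}
  (now 25)
Round 4 (6 new):
  {δ,ε}  = ᶜ of {α,β,γ,ζ}
  {δ,ζ}  = {ζ} ∪ {δ}
  {ε,ζ}  = ᶜ of {α,β,γ,δ}
  {α,β,γ}  = {α} ∪ {β,γ}
  {β,γ,ε}  = ᶜ of {α,δ,ζ}
  {α,β,γ,ε}  = {β,γ} ∪ {α,ε}
  (now 31)
Round 5: +1 →
  {δ,ε,ζ}  = ᶜ of {α,β,γ}
  (now 32)
Round 6: closed — nothing new.

Hence σ(𝒜) has 32 members: { {}, {α}, {δ}, {ε}, {ζ}, {α,δ}, {α,ε}, {α,ζ}, {β,γ}, {δ,ε}, {δ,ζ}, {ε,ζ}, {α,β,γ}, {α,δ,ε}, {α,δ,ζ}, {α,ε,ζ}, {β,γ,δ}, {β,γ,ε}, {β,γ,ζ}, {δ,ε,ζ}, {α,β,γ,δ}, {α,β,γ,ε}, {α,β,γ,ζ}, {α,δ,ε,ζ}, {β,γ,δ,ε}, {β,γ,δ,ζ}, {β,γ,ε,ζ}, {α,β,γ,δ,ε}, {α,β,γ,δ,ζ}, {α,β,γ,ε,ζ}, {β,γ,δ,ε,ζ}, X }.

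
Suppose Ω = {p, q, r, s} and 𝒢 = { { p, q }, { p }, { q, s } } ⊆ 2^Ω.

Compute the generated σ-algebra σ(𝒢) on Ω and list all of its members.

Initial family (5 sets): { {  }, { p }, { p, q }, { q, s }, Ω }.
Step 1: 4 new —
  { p, r }  = complement { q, s }
  { r, s }  = complement { p, q }
  { p, q, s }  = { p, q } ∪ { q, s }
  { q, r, s }  = complement { p }
  — 9 sets.
Step 2 (3 new):
  { r }  = complement { p, q, s }
  { p, q, r }  = { p, q } ∪ { p, r }
  { p, r, s }  = { r, s } ∪ { p, r }
  — 12 sets.
Step 3. New:
  { q }  = complement { p, r, s }
  { s }  = complement { p, q, r }
  — 14 sets.
Step 4 (2 new):
  { p, s }  = { s } ∪ { p }
  { q, r }  = { r } ∪ { q }
  — 16 sets.
Step 5: stable.

Therefore σ(𝒢) = { {  }, { p }, { q }, { r }, { s }, { p, q }, { p, r }, { p, s }, { q, r }, { q, s }, { r, s }, { p, q, r }, { p, q, s }, { p, r, s }, { q, r, s }, Ω } (|σ(𝒢)| = 16).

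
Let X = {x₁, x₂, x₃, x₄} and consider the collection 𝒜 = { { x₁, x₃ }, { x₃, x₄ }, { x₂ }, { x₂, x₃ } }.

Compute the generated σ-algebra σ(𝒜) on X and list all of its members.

Start: 𝒜 ∪ {∅, X} = { {}, { x₂ }, { x₁, x₃ }, { x₂, x₃ }, { x₃, x₄ }, X }.
Iteration 1: +6 →
  { x₁, x₂ }  = X∖{ x₃, x₄ }
  { x₁, x₄ }  = X∖{ x₂, x₃ }
  { x₂, x₄ }  = X∖{ x₁, x₃ }
  { x₁, x₂, x₃ }  = { x₂, x₃ } ∪ { x₁, x₃ }
  { x₁, x₃, x₄ }  = X∖{ x₂ }
  { x₂, x₃, x₄ }  = { x₃, x₄ } ∪ { x₂, x₃ }
  |family| = 12
Iteration 2 (3 new):
  { x₁ }  = X∖{ x₂, x₃, x₄ }
  { x₄ }  = X∖{ x₁, x₂, x₃ }
  { x₁, x₂, x₄ }  = { x₁, x₂ } ∪ { x₁, x₄ }
  |family| = 15
Iteration 3 adds 1:
  { x₃ }  = X∖{ x₁, x₂, x₄ }
  |family| = 16
Iteration 4: closed — nothing new.

Hence σ(𝒜) has 16 members: { {}, { x₁ }, { x₂ }, { x₃ }, { x₄ }, { x₁, x₂ }, { x₁, x₃ }, { x₁, x₄ }, { x₂, x₃ }, { x₂, x₄ }, { x₃, x₄ }, { x₁, x₂, x₃ }, { x₁, x₂, x₄ }, { x₁, x₃, x₄ }, { x₂, x₃, x₄ }, X }.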